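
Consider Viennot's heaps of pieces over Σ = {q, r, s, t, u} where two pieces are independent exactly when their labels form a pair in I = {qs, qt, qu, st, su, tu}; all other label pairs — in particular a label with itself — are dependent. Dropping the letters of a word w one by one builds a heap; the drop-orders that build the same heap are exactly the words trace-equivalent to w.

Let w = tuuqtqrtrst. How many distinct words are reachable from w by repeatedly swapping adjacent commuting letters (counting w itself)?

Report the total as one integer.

180

#0=t has no predecessor
#1=u has no predecessor
#2=u depends on [1:u]
#3=q has no predecessor
#4=t depends on [0:t]
#5=q depends on [3:q]
#6=r depends on [2:u, 4:t, 5:q]
#7=t depends on [6:r]
#8=r depends on [7:t]
#9=s depends on [8:r]
#10=t depends on [8:r]
sources: [0:t, 1:u, 3:q]
N(rest) = Σ N(rest − s) over sources s of rest; N(one piece) = 1:
  size 1 → [9]=1  [10]=1
  size 2 → [9,10]=2
  size 3 → [8,9,10]=2
  size 4 → [7,8,9,10]=2
  size 5 → [6,7,8,9,10]=2
  size 6 → [2,6,7,8,9,10]=2  [4,6,7,8,9,10]=2  [5,6,7,8,9,10]=2
  size 7 → [0,4,6,7,8,9,10]=2  [1,2,6,7,8,9,10]=2  [2,4,6,7,8,9,10]=4  [2,5,6,7,8,9,10]=4  [3,5,6,7,8,9,10]=2  [4,5,6,7,8,9,10]=4
  size 8 → [0,2,4,6,7,8,9,10]=6  [0,4,5,6,7,8,9,10]=6  [1,2,4,6,7,8,9,10]=6  [1,2,5,6,7,8,9,10]=6  [2,3,5,6,7,8,9,10]=6  [2,4,5,6,7,8,9,10]=12  [3,4,5,6,7,8,9,10]=6
  size 9 → [0,1,2,4,6,7,8,9,10]=12  [0,2,4,5,6,7,8,9,10]=24  [0,3,4,5,6,7,8,9,10]=12  [1,2,3,5,6,7,8,9,10]=12  [1,2,4,5,6,7,8,9,10]=24  [2,3,4,5,6,7,8,9,10]=24
  first=0(t) contributes 60
  first=1(u) contributes 60
  first=3(q) contributes 60
|[w]| = 180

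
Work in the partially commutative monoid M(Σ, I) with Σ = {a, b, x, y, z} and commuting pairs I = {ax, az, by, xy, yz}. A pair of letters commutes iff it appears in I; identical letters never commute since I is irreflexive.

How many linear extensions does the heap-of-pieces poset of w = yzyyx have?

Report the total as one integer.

drop 0:y onto floor
drop 1:z onto floor
drop 2:y onto {0:y}
drop 3:y onto {2:y}
drop 4:x onto {1:z}
ground layer = {0:y, 1:z}
drop-orders for the pieces not yet dropped (sum over which currently-grounded one goes next):
  1 to go: {3} 1  {4} 1
  2 to go: {1,4} 1  {2,3} 1  {3,4} 2
  3 to go: {0,2,3} 1  {1,3,4} 3  {2,3,4} 3
  if 0:y drops first: 6 orders
  if 1:z drops first: 4 orders
heap linearizations: 10

10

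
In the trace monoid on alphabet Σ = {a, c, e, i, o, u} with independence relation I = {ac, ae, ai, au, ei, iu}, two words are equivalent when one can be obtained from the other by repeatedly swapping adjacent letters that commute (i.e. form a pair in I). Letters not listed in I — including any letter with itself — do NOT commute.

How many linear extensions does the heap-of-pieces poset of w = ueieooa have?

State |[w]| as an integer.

drop 0:u onto floor
drop 1:e onto {0:u}
drop 2:i onto floor
drop 3:e onto {1:e}
drop 4:o onto {2:i, 3:e}
drop 5:o onto {4:o}
drop 6:a onto {5:o}
ground layer = {0:u, 2:i}
drop-orders for the pieces not yet dropped (sum over which currently-grounded one goes next):
  1 to go: {6} 1
  2 to go: {5,6} 1
  3 to go: {4,5,6} 1
  4 to go: {2,4,5,6} 1  {3,4,5,6} 1
  5 to go: {1,3,4,5,6} 1  {2,3,4,5,6} 2
  if 0:u drops first: 3 orders
  if 2:i drops first: 1 orders
heap linearizations: 4

4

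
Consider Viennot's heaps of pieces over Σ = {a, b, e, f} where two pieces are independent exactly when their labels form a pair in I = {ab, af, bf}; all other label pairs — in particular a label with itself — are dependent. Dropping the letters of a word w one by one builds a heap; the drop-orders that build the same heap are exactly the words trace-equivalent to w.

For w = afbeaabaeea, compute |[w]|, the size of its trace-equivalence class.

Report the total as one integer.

24

#0=a has no predecessor
#1=f has no predecessor
#2=b has no predecessor
#3=e depends on [0:a, 1:f, 2:b]
#4=a depends on [3:e]
#5=a depends on [4:a]
#6=b depends on [3:e]
#7=a depends on [5:a]
#8=e depends on [6:b, 7:a]
#9=e depends on [8:e]
#10=a depends on [9:e]
sources: [0:a, 1:f, 2:b]
N(rest) = Σ N(rest − s) over sources s of rest; N(one piece) = 1:
  size 1 → [10]=1
  size 2 → [9,10]=1
  size 3 → [8,9,10]=1
  size 4 → [6,8,9,10]=1  [7,8,9,10]=1
  size 5 → [5,7,8,9,10]=1  [6,7,8,9,10]=2
  size 6 → [4,5,7,8,9,10]=1  [5,6,7,8,9,10]=3
  size 7 → [4,5,6,7,8,9,10]=4
  size 8 → [3,4,5,6,7,8,9,10]=4
  size 9 → [0,3,4,5,6,7,8,9,10]=4  [1,3,4,5,6,7,8,9,10]=4  [2,3,4,5,6,7,8,9,10]=4
  first=0(a) contributes 8
  first=1(f) contributes 8
  first=2(b) contributes 8
|[w]| = 24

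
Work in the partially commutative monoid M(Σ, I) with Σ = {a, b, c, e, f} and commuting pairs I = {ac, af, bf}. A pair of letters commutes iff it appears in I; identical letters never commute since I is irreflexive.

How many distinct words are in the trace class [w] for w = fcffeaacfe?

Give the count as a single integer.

#0=f has no predecessor
#1=c depends on [0:f]
#2=f depends on [1:c]
#3=f depends on [2:f]
#4=e depends on [3:f]
#5=a depends on [4:e]
#6=a depends on [5:a]
#7=c depends on [4:e]
#8=f depends on [7:c]
#9=e depends on [6:a, 8:f]
sources: [0:f]
N(rest) = Σ N(rest − s) over sources s of rest; N(one piece) = 1:
  size 1 → [9]=1
  size 2 → [6,9]=1  [8,9]=1
  size 3 → [5,6,9]=1  [6,8,9]=2  [7,8,9]=1
  size 4 → [5,6,8,9]=3  [6,7,8,9]=3
  size 5 → [5,6,7,8,9]=6
  size 6 → [4,5,6,7,8,9]=6
  size 7 → [3,4,5,6,7,8,9]=6
  size 8 → [2,3,4,5,6,7,8,9]=6
  first=0(f) contributes 6

6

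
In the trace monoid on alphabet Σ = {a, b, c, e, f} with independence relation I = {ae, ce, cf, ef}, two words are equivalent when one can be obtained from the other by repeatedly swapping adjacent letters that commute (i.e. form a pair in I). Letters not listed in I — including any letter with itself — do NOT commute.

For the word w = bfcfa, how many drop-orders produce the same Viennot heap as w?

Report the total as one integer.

3

#0=b has no predecessor
#1=f depends on [0:b]
#2=c depends on [0:b]
#3=f depends on [1:f]
#4=a depends on [2:c, 3:f]
sources: [0:b]
N(rest) = Σ N(rest − s) over sources s of rest; N(one piece) = 1:
  size 1 → [4]=1
  size 2 → [2,4]=1  [3,4]=1
  size 3 → [1,3,4]=1  [2,3,4]=2
  first=0(b) contributes 3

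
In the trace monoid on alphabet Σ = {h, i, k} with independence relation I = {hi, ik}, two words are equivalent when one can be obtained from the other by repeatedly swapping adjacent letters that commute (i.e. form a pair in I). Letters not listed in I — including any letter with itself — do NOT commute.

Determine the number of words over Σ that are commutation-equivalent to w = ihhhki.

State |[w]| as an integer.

piece 0:i — minimal
piece 1:h — minimal
piece 2:h rests on {1:h}
piece 3:h rests on {2:h}
piece 4:k rests on {3:h}
piece 5:i rests on {0:i}
minimal pieces: {0:i, 1:h}
ways to finish when only these pieces remain (= sum over removing one remaining piece with nothing left below it):
  1 left: {4}→1  {5}→1
  2 left: {0,5}→1  {3,4}→1  {4,5}→2
  3 left: {0,4,5}→3  {2,3,4}→1  {3,4,5}→3
  4 left: {0,3,4,5}→6  {1,2,3,4}→1  {2,3,4,5}→4
  placing 0:i first → 5 extensions
  placing 1:h first → 10 extensions
total linear extensions = 15

15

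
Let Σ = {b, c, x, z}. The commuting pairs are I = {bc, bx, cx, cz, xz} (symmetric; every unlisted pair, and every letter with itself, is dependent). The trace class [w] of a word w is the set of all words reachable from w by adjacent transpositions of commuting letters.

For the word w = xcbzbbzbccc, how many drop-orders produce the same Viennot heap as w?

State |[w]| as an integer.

2310

0(x) covers ∅
1(c) covers ∅
2(b) covers ∅
3(z) covers 2:b
4(b) covers 3:z
5(b) covers 4:b
6(z) covers 5:b
7(b) covers 6:z
8(c) covers 1:c
9(c) covers 8:c
10(c) covers 9:c
floor of heap: 0:x, 1:c, 2:b
completions by unplaced set U, small U first (add the entries for U minus each lowest piece of U):
  |U|=1: {0}:1  {7}:1  {10}:1
  |U|=2: {0,7}:2  {0,10}:2  {6,7}:1  {7,10}:2  {9,10}:1
  |U|=3: {0,6,7}:3  {0,7,10}:6  {0,9,10}:3  {5,6,7}:1  {6,7,10}:3  {7,9,10}:3  {8,9,10}:1
  |U|=4: {0,5,6,7}:4  {0,6,7,10}:12  {0,7,9,10}:12  {0,8,9,10}:4  {1,8,9,10}:1  {4,5,6,7}:1  {5,6,7,10}:4  {6,7,9,10}:6  {7,8,9,10}:4
  |U|=5: {0,1,8,9,10}:5  {0,4,5,6,7}:5  {0,5,6,7,10}:20  {0,6,7,9,10}:30  {0,7,8,9,10}:20  {1,7,8,9,10}:5  {3,4,5,6,7}:1  {4,5,6,7,10}:5  {5,6,7,9,10}:10  {6,7,8,9,10}:10
  |U|=6: {0,1,7,8,9,10}:30  {0,3,4,5,6,7}:6  {0,4,5,6,7,10}:30  {0,5,6,7,9,10}:60  {0,6,7,8,9,10}:60  {1,6,7,8,9,10}:15  {2,3,4,5,6,7}:1  {3,4,5,6,7,10}:6  {4,5,6,7,9,10}:15  {5,6,7,8,9,10}:20
  |U|=7: {0,1,6,7,8,9,10}:105  {0,2,3,4,5,6,7}:7  {0,3,4,5,6,7,10}:42  {0,4,5,6,7,9,10}:105  {0,5,6,7,8,9,10}:140  {1,5,6,7,8,9,10}:35  {2,3,4,5,6,7,10}:7  {3,4,5,6,7,9,10}:21  {4,5,6,7,8,9,10}:35
  |U|=8: {0,1,5,6,7,8,9,10}:280  {0,2,3,4,5,6,7,10}:56  {0,3,4,5,6,7,9,10}:168  {0,4,5,6,7,8,9,10}:280  {1,4,5,6,7,8,9,10}:70  {2,3,4,5,6,7,9,10}:28  {3,4,5,6,7,8,9,10}:56
  |U|=9: {0,1,4,5,6,7,8,9,10}:630  {0,2,3,4,5,6,7,9,10}:252  {0,3,4,5,6,7,8,9,10}:504  {1,3,4,5,6,7,8,9,10}:126  {2,3,4,5,6,7,8,9,10}:84
  start at 0(x): 210
  start at 1(c): 840
  start at 2(b): 1260
sum over floor = 2310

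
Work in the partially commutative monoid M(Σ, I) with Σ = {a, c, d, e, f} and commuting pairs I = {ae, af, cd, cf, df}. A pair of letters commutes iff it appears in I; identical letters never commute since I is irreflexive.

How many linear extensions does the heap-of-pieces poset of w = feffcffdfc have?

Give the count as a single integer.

0(f) covers ∅
1(e) covers 0:f
2(f) covers 1:e
3(f) covers 2:f
4(c) covers 1:e
5(f) covers 3:f
6(f) covers 5:f
7(d) covers 1:e
8(f) covers 6:f
9(c) covers 4:c
floor of heap: 0:f
completions by unplaced set U, small U first (add the entries for U minus each lowest piece of U):
  |U|=1: {7}:1  {8}:1  {9}:1
  |U|=2: {4,9}:1  {6,8}:1  {7,8}:2  {7,9}:2  {8,9}:2
  |U|=3: {4,7,9}:3  {4,8,9}:3  {5,6,8}:1  {6,7,8}:3  {6,8,9}:3  {7,8,9}:6
  |U|=4: {3,5,6,8}:1  {4,6,8,9}:6  {4,7,8,9}:12  {5,6,7,8}:4  {5,6,8,9}:4  {6,7,8,9}:12
  |U|=5: {2,3,5,6,8}:1  {3,5,6,7,8}:5  {3,5,6,8,9}:5  {4,5,6,8,9}:10  {4,6,7,8,9}:30  {5,6,7,8,9}:20
  |U|=6: {2,3,5,6,7,8}:6  {2,3,5,6,8,9}:6  {3,4,5,6,8,9}:15  {3,5,6,7,8,9}:30  {4,5,6,7,8,9}:60
  |U|=7: {2,3,4,5,6,8,9}:21  {2,3,5,6,7,8,9}:42  {3,4,5,6,7,8,9}:105
  |U|=8: {2,3,4,5,6,7,8,9}:168
  start at 0(f): 168

168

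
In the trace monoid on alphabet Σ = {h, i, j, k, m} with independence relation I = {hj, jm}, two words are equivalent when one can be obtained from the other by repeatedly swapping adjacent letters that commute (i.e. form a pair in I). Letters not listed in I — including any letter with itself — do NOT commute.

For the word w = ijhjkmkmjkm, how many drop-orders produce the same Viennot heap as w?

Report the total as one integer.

#0=i has no predecessor
#1=j depends on [0:i]
#2=h depends on [0:i]
#3=j depends on [1:j]
#4=k depends on [2:h, 3:j]
#5=m depends on [4:k]
#6=k depends on [5:m]
#7=m depends on [6:k]
#8=j depends on [6:k]
#9=k depends on [7:m, 8:j]
#10=m depends on [9:k]
sources: [0:i]
N(rest) = Σ N(rest − s) over sources s of rest; N(one piece) = 1:
  size 1 → [10]=1
  size 2 → [9,10]=1
  size 3 → [7,9,10]=1  [8,9,10]=1
  size 4 → [7,8,9,10]=2
  size 5 → [6,7,8,9,10]=2
  size 6 → [5,6,7,8,9,10]=2
  size 7 → [4,5,6,7,8,9,10]=2
  size 8 → [2,4,5,6,7,8,9,10]=2  [3,4,5,6,7,8,9,10]=2
  size 9 → [1,3,4,5,6,7,8,9,10]=2  [2,3,4,5,6,7,8,9,10]=4
  first=0(i) contributes 6

6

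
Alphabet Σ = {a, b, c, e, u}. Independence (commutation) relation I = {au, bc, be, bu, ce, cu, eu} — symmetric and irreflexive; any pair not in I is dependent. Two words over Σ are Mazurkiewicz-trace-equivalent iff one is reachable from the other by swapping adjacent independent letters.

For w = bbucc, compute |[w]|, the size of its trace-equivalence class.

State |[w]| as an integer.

30

0(b) covers ∅
1(b) covers 0:b
2(u) covers ∅
3(c) covers ∅
4(c) covers 3:c
floor of heap: 0:b, 2:u, 3:c
completions by unplaced set U, small U first (add the entries for U minus each lowest piece of U):
  |U|=1: {1}:1  {2}:1  {4}:1
  |U|=2: {0,1}:1  {1,2}:2  {1,4}:2  {2,4}:2  {3,4}:1
  |U|=3: {0,1,2}:3  {0,1,4}:3  {1,2,4}:6  {1,3,4}:3  {2,3,4}:3
  start at 0(b): 12
  start at 2(u): 6
  start at 3(c): 12
sum over floor = 30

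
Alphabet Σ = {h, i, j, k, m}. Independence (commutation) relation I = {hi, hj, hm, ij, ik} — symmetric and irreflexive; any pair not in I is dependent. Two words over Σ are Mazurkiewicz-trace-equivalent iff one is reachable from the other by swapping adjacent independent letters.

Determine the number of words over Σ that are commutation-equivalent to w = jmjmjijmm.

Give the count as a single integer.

drop 0:j onto floor
drop 1:m onto {0:j}
drop 2:j onto {1:m}
drop 3:m onto {2:j}
drop 4:j onto {3:m}
drop 5:i onto {3:m}
drop 6:j onto {4:j}
drop 7:m onto {5:i, 6:j}
drop 8:m onto {7:m}
ground layer = {0:j}
drop-orders for the pieces not yet dropped (sum over which currently-grounded one goes next):
  1 to go: {8} 1
  2 to go: {7,8} 1
  3 to go: {5,7,8} 1  {6,7,8} 1
  4 to go: {4,6,7,8} 1  {5,6,7,8} 2
  5 to go: {4,5,6,7,8} 3
  6 to go: {3,4,5,6,7,8} 3
  7 to go: {2,3,4,5,6,7,8} 3
  if 0:j drops first: 3 orders

3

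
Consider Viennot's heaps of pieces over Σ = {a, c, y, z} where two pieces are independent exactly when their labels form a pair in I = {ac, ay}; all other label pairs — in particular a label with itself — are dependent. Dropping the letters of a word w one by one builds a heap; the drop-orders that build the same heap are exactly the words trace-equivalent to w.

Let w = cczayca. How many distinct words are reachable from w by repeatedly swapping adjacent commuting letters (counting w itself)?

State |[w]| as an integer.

0(c) covers ∅
1(c) covers 0:c
2(z) covers 1:c
3(a) covers 2:z
4(y) covers 2:z
5(c) covers 4:y
6(a) covers 3:a
floor of heap: 0:c
completions by unplaced set U, small U first (add the entries for U minus each lowest piece of U):
  |U|=1: {5}:1  {6}:1
  |U|=2: {3,6}:1  {4,5}:1  {5,6}:2
  |U|=3: {3,5,6}:3  {4,5,6}:3
  |U|=4: {3,4,5,6}:6
  |U|=5: {2,3,4,5,6}:6
  start at 0(c): 6

6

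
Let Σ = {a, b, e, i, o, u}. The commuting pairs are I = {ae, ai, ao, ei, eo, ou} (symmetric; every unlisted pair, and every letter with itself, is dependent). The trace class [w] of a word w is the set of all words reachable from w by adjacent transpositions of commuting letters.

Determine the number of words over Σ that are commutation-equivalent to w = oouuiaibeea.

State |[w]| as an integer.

piece 0:o — minimal
piece 1:o rests on {0:o}
piece 2:u — minimal
piece 3:u rests on {2:u}
piece 4:i rests on {1:o, 3:u}
piece 5:a rests on {3:u}
piece 6:i rests on {4:i}
piece 7:b rests on {5:a, 6:i}
piece 8:e rests on {7:b}
piece 9:e rests on {8:e}
piece 10:a rests on {7:b}
minimal pieces: {0:o, 2:u}
ways to finish when only these pieces remain (= sum over removing one remaining piece with nothing left below it):
  1 left: {9}→1  {10}→1
  2 left: {8,9}→1  {9,10}→2
  3 left: {8,9,10}→3
  4 left: {7,8,9,10}→3
  5 left: {5,7,8,9,10}→3  {6,7,8,9,10}→3
  6 left: {4,6,7,8,9,10}→3  {5,6,7,8,9,10}→6
  7 left: {1,4,6,7,8,9,10}→3  {4,5,6,7,8,9,10}→9
  8 left: {0,1,4,6,7,8,9,10}→3  {1,4,5,6,7,8,9,10}→12  {3,4,5,6,7,8,9,10}→9
  9 left: {0,1,4,5,6,7,8,9,10}→15  {1,3,4,5,6,7,8,9,10}→21  {2,3,4,5,6,7,8,9,10}→9
  placing 0:o first → 30 extensions
  placing 2:u first → 36 extensions
total linear extensions = 66

66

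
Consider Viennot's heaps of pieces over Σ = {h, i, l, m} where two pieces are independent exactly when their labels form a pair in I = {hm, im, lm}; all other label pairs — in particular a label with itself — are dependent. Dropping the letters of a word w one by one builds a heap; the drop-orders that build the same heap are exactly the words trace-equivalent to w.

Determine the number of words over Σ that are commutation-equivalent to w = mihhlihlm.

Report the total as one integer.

drop 0:m onto floor
drop 1:i onto floor
drop 2:h onto {1:i}
drop 3:h onto {2:h}
drop 4:l onto {3:h}
drop 5:i onto {4:l}
drop 6:h onto {5:i}
drop 7:l onto {6:h}
drop 8:m onto {0:m}
ground layer = {0:m, 1:i}
drop-orders for the pieces not yet dropped (sum over which currently-grounded one goes next):
  1 to go: {7} 1  {8} 1
  2 to go: {0,8} 1  {6,7} 1  {7,8} 2
  3 to go: {0,7,8} 3  {5,6,7} 1  {6,7,8} 3
  4 to go: {0,6,7,8} 6  {4,5,6,7} 1  {5,6,7,8} 4
  5 to go: {0,5,6,7,8} 10  {3,4,5,6,7} 1  {4,5,6,7,8} 5
  6 to go: {0,4,5,6,7,8} 15  {2,3,4,5,6,7} 1  {3,4,5,6,7,8} 6
  7 to go: {0,3,4,5,6,7,8} 21  {1,2,3,4,5,6,7} 1  {2,3,4,5,6,7,8} 7
  if 0:m drops first: 8 orders
  if 1:i drops first: 28 orders
heap linearizations: 36

36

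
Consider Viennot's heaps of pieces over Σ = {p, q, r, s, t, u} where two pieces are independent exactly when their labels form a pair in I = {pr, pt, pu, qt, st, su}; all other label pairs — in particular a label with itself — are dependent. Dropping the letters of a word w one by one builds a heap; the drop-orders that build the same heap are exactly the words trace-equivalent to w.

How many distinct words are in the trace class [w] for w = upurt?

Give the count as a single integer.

5

#0=u has no predecessor
#1=p has no predecessor
#2=u depends on [0:u]
#3=r depends on [2:u]
#4=t depends on [3:r]
sources: [0:u, 1:p]
N(rest) = Σ N(rest − s) over sources s of rest; N(one piece) = 1:
  size 1 → [1]=1  [4]=1
  size 2 → [1,4]=2  [3,4]=1
  size 3 → [1,3,4]=3  [2,3,4]=1
  first=0(u) contributes 4
  first=1(p) contributes 1
|[w]| = 5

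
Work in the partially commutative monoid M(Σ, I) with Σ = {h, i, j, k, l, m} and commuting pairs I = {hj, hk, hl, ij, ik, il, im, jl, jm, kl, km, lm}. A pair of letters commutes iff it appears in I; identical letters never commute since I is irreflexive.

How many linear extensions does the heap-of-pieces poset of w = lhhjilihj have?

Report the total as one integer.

0(l) covers ∅
1(h) covers ∅
2(h) covers 1:h
3(j) covers ∅
4(i) covers 2:h
5(l) covers 0:l
6(i) covers 4:i
7(h) covers 6:i
8(j) covers 3:j
floor of heap: 0:l, 1:h, 3:j
completions by unplaced set U, small U first (add the entries for U minus each lowest piece of U):
  |U|=1: {5}:1  {7}:1  {8}:1
  |U|=2: {0,5}:1  {3,8}:1  {5,7}:2  {5,8}:2  {6,7}:1  {7,8}:2
  |U|=3: {0,5,7}:3  {0,5,8}:3  {3,5,8}:3  {3,7,8}:3  {4,6,7}:1  {5,6,7}:3  {5,7,8}:6  {6,7,8}:3
  |U|=4: {0,3,5,8}:6  {0,5,6,7}:6  {0,5,7,8}:12  {2,4,6,7}:1  {3,5,7,8}:12  {3,6,7,8}:6  {4,5,6,7}:4  {4,6,7,8}:4  {5,6,7,8}:12
  |U|=5: {0,3,5,7,8}:30  {0,4,5,6,7}:10  {0,5,6,7,8}:30  {1,2,4,6,7}:1  {2,4,5,6,7}:5  {2,4,6,7,8}:5  {3,4,6,7,8}:10  {3,5,6,7,8}:30  {4,5,6,7,8}:20
  |U|=6: {0,2,4,5,6,7}:15  {0,3,5,6,7,8}:90  {0,4,5,6,7,8}:60  {1,2,4,5,6,7}:6  {1,2,4,6,7,8}:6  {2,3,4,6,7,8}:15  {2,4,5,6,7,8}:30  {3,4,5,6,7,8}:60
  |U|=7: {0,1,2,4,5,6,7}:21  {0,2,4,5,6,7,8}:105  {0,3,4,5,6,7,8}:210  {1,2,3,4,6,7,8}:21  {1,2,4,5,6,7,8}:42  {2,3,4,5,6,7,8}:105
  start at 0(l): 168
  start at 1(h): 420
  start at 3(j): 168
sum over floor = 756

756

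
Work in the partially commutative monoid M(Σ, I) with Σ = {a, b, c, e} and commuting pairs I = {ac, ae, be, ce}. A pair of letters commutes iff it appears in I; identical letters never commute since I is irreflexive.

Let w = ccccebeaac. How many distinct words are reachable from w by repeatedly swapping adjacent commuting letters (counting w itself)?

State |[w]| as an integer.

135

piece 0:c — minimal
piece 1:c rests on {0:c}
piece 2:c rests on {1:c}
piece 3:c rests on {2:c}
piece 4:e — minimal
piece 5:b rests on {3:c}
piece 6:e rests on {4:e}
piece 7:a rests on {5:b}
piece 8:a rests on {7:a}
piece 9:c rests on {5:b}
minimal pieces: {0:c, 4:e}
ways to finish when only these pieces remain (= sum over removing one remaining piece with nothing left below it):
  1 left: {6}→1  {8}→1  {9}→1
  2 left: {4,6}→1  {6,8}→2  {6,9}→2  {7,8}→1  {8,9}→2
  3 left: {4,6,8}→3  {4,6,9}→3  {6,7,8}→3  {6,8,9}→6  {7,8,9}→3
  4 left: {4,6,7,8}→6  {4,6,8,9}→12  {5,7,8,9}→3  {6,7,8,9}→12
  5 left: {3,5,7,8,9}→3  {4,6,7,8,9}→30  {5,6,7,8,9}→15
  6 left: {2,3,5,7,8,9}→3  {3,5,6,7,8,9}→18  {4,5,6,7,8,9}→45
  7 left: {1,2,3,5,7,8,9}→3  {2,3,5,6,7,8,9}→21  {3,4,5,6,7,8,9}→63
  8 left: {0,1,2,3,5,7,8,9}→3  {1,2,3,5,6,7,8,9}→24  {2,3,4,5,6,7,8,9}→84
  placing 0:c first → 108 extensions
  placing 4:e first → 27 extensions
total linear extensions = 135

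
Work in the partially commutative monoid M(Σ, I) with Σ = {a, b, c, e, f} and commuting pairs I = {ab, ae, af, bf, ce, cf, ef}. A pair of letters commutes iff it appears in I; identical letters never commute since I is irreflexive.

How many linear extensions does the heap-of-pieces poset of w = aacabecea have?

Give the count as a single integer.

16

#0=a has no predecessor
#1=a depends on [0:a]
#2=c depends on [1:a]
#3=a depends on [2:c]
#4=b depends on [2:c]
#5=e depends on [4:b]
#6=c depends on [3:a, 4:b]
#7=e depends on [5:e]
#8=a depends on [6:c]
sources: [0:a]
N(rest) = Σ N(rest − s) over sources s of rest; N(one piece) = 1:
  size 1 → [7]=1  [8]=1
  size 2 → [5,7]=1  [6,8]=1  [7,8]=2
  size 3 → [3,6,8]=1  [5,7,8]=3  [6,7,8]=3
  size 4 → [3,6,7,8]=4  [5,6,7,8]=6
  size 5 → [3,5,6,7,8]=10  [4,5,6,7,8]=6
  size 6 → [3,4,5,6,7,8]=16
  size 7 → [2,3,4,5,6,7,8]=16
  first=0(a) contributes 16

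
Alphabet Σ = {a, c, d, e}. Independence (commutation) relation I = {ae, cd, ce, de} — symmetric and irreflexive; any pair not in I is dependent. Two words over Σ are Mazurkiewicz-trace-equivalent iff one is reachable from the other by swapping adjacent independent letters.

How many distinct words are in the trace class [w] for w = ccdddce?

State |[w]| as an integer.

0(c) covers ∅
1(c) covers 0:c
2(d) covers ∅
3(d) covers 2:d
4(d) covers 3:d
5(c) covers 1:c
6(e) covers ∅
floor of heap: 0:c, 2:d, 6:e
completions by unplaced set U, small U first (add the entries for U minus each lowest piece of U):
  |U|=1: {4}:1  {5}:1  {6}:1
  |U|=2: {1,5}:1  {3,4}:1  {4,5}:2  {4,6}:2  {5,6}:2
  |U|=3: {0,1,5}:1  {1,4,5}:3  {1,5,6}:3  {2,3,4}:1  {3,4,5}:3  {3,4,6}:3  {4,5,6}:6
  |U|=4: {0,1,4,5}:4  {0,1,5,6}:4  {1,3,4,5}:6  {1,4,5,6}:12  {2,3,4,5}:4  {2,3,4,6}:4  {3,4,5,6}:12
  |U|=5: {0,1,3,4,5}:10  {0,1,4,5,6}:20  {1,2,3,4,5}:10  {1,3,4,5,6}:30  {2,3,4,5,6}:20
  start at 0(c): 60
  start at 2(d): 60
  start at 6(e): 20
sum over floor = 140

140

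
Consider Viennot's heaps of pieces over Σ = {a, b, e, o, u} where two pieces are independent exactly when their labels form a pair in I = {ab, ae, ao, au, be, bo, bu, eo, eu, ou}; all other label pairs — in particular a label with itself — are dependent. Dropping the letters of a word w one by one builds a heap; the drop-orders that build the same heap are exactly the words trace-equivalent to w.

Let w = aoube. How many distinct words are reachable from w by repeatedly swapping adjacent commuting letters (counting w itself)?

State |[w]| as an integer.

#0=a has no predecessor
#1=o has no predecessor
#2=u has no predecessor
#3=b has no predecessor
#4=e has no predecessor
sources: [0:a, 1:o, 2:u, 3:b, 4:e]
N(rest) = Σ N(rest − s) over sources s of rest; N(one piece) = 1:
  size 1 → [0]=1  [1]=1  [2]=1  [3]=1  [4]=1
  size 2 → [0,1]=2  [0,2]=2  [0,3]=2  [0,4]=2  [1,2]=2  [1,3]=2  [1,4]=2  [2,3]=2  [2,4]=2  [3,4]=2
  size 3 → [0,1,2]=6  [0,1,3]=6  [0,1,4]=6  [0,2,3]=6  [0,2,4]=6  [0,3,4]=6  [1,2,3]=6  [1,2,4]=6  [1,3,4]=6  [2,3,4]=6
  first=0(a) contributes 24
  first=1(o) contributes 24
  first=2(u) contributes 24
  first=3(b) contributes 24
  first=4(e) contributes 24
|[w]| = 120

120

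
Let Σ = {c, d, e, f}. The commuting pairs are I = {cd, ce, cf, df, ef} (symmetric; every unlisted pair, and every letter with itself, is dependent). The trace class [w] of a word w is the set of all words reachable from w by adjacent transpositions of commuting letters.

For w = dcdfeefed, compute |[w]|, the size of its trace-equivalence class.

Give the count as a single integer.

0(d) covers ∅
1(c) covers ∅
2(d) covers 0:d
3(f) covers ∅
4(e) covers 2:d
5(e) covers 4:e
6(f) covers 3:f
7(e) covers 5:e
8(d) covers 7:e
floor of heap: 0:d, 1:c, 3:f
completions by unplaced set U, small U first (add the entries for U minus each lowest piece of U):
  |U|=1: {1}:1  {6}:1  {8}:1
  |U|=2: {1,6}:2  {1,8}:2  {3,6}:1  {6,8}:2  {7,8}:1
  |U|=3: {1,3,6}:3  {1,6,8}:6  {1,7,8}:3  {3,6,8}:3  {5,7,8}:1  {6,7,8}:3
  |U|=4: {1,3,6,8}:12  {1,5,7,8}:4  {1,6,7,8}:12  {3,6,7,8}:6  {4,5,7,8}:1  {5,6,7,8}:4
  |U|=5: {1,3,6,7,8}:30  {1,4,5,7,8}:5  {1,5,6,7,8}:20  {2,4,5,7,8}:1  {3,5,6,7,8}:10  {4,5,6,7,8}:5
  |U|=6: {0,2,4,5,7,8}:1  {1,2,4,5,7,8}:6  {1,3,5,6,7,8}:60  {1,4,5,6,7,8}:30  {2,4,5,6,7,8}:6  {3,4,5,6,7,8}:15
  |U|=7: {0,1,2,4,5,7,8}:7  {0,2,4,5,6,7,8}:7  {1,2,4,5,6,7,8}:42  {1,3,4,5,6,7,8}:105  {2,3,4,5,6,7,8}:21
  start at 0(d): 168
  start at 1(c): 28
  start at 3(f): 56
sum over floor = 252

252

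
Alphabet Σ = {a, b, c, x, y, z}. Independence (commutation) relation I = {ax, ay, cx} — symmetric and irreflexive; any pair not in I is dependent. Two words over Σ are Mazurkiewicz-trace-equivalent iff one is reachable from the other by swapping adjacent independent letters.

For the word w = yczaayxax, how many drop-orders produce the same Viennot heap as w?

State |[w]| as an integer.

20

#0=y has no predecessor
#1=c depends on [0:y]
#2=z depends on [1:c]
#3=a depends on [2:z]
#4=a depends on [3:a]
#5=y depends on [2:z]
#6=x depends on [5:y]
#7=a depends on [4:a]
#8=x depends on [6:x]
sources: [0:y]
N(rest) = Σ N(rest − s) over sources s of rest; N(one piece) = 1:
  size 1 → [7]=1  [8]=1
  size 2 → [4,7]=1  [6,8]=1  [7,8]=2
  size 3 → [3,4,7]=1  [4,7,8]=3  [5,6,8]=1  [6,7,8]=3
  size 4 → [3,4,7,8]=4  [4,6,7,8]=6  [5,6,7,8]=4
  size 5 → [3,4,6,7,8]=10  [4,5,6,7,8]=10
  size 6 → [3,4,5,6,7,8]=20
  size 7 → [2,3,4,5,6,7,8]=20
  first=0(y) contributes 20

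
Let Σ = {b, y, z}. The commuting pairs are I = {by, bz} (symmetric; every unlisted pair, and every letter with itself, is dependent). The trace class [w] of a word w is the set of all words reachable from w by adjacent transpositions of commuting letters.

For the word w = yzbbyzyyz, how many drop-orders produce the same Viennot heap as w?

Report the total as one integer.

0(y) covers ∅
1(z) covers 0:y
2(b) covers ∅
3(b) covers 2:b
4(y) covers 1:z
5(z) covers 4:y
6(y) covers 5:z
7(y) covers 6:y
8(z) covers 7:y
floor of heap: 0:y, 2:b
completions by unplaced set U, small U first (add the entries for U minus each lowest piece of U):
  |U|=1: {3}:1  {8}:1
  |U|=2: {2,3}:1  {3,8}:2  {7,8}:1
  |U|=3: {2,3,8}:3  {3,7,8}:3  {6,7,8}:1
  |U|=4: {2,3,7,8}:6  {3,6,7,8}:4  {5,6,7,8}:1
  |U|=5: {2,3,6,7,8}:10  {3,5,6,7,8}:5  {4,5,6,7,8}:1
  |U|=6: {1,4,5,6,7,8}:1  {2,3,5,6,7,8}:15  {3,4,5,6,7,8}:6
  |U|=7: {0,1,4,5,6,7,8}:1  {1,3,4,5,6,7,8}:7  {2,3,4,5,6,7,8}:21
  start at 0(y): 28
  start at 2(b): 8
sum over floor = 36

36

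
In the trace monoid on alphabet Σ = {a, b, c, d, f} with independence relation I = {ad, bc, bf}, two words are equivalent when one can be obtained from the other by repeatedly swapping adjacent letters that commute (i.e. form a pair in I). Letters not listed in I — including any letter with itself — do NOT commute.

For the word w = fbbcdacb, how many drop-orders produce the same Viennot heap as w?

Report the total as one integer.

24

drop 0:f onto floor
drop 1:b onto floor
drop 2:b onto {1:b}
drop 3:c onto {0:f}
drop 4:d onto {2:b, 3:c}
drop 5:a onto {2:b, 3:c}
drop 6:c onto {4:d, 5:a}
drop 7:b onto {4:d, 5:a}
ground layer = {0:f, 1:b}
drop-orders for the pieces not yet dropped (sum over which currently-grounded one goes next):
  1 to go: {6} 1  {7} 1
  2 to go: {6,7} 2
  3 to go: {4,6,7} 2  {5,6,7} 2
  4 to go: {4,5,6,7} 4
  5 to go: {2,4,5,6,7} 4  {3,4,5,6,7} 4
  6 to go: {0,3,4,5,6,7} 4  {1,2,4,5,6,7} 4  {2,3,4,5,6,7} 8
  if 0:f drops first: 12 orders
  if 1:b drops first: 12 orders
heap linearizations: 24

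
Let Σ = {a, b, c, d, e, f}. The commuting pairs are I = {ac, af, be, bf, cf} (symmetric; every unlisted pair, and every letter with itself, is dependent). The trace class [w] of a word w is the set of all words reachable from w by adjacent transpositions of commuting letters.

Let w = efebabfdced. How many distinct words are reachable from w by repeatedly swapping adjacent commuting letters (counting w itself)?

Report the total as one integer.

13

0(e) covers ∅
1(f) covers 0:e
2(e) covers 1:f
3(b) covers ∅
4(a) covers 2:e, 3:b
5(b) covers 4:a
6(f) covers 2:e
7(d) covers 5:b, 6:f
8(c) covers 7:d
9(e) covers 8:c
10(d) covers 9:e
floor of heap: 0:e, 3:b
completions by unplaced set U, small U first (add the entries for U minus each lowest piece of U):
  |U|=1: {10}:1
  |U|=2: {9,10}:1
  |U|=3: {8,9,10}:1
  |U|=4: {7,8,9,10}:1
  |U|=5: {5,7,8,9,10}:1  {6,7,8,9,10}:1
  |U|=6: {4,5,7,8,9,10}:1  {5,6,7,8,9,10}:2
  |U|=7: {3,4,5,7,8,9,10}:1  {4,5,6,7,8,9,10}:3
  |U|=8: {2,4,5,6,7,8,9,10}:3  {3,4,5,6,7,8,9,10}:4
  |U|=9: {1,2,4,5,6,7,8,9,10}:3  {2,3,4,5,6,7,8,9,10}:7
  start at 0(e): 10
  start at 3(b): 3
sum over floor = 13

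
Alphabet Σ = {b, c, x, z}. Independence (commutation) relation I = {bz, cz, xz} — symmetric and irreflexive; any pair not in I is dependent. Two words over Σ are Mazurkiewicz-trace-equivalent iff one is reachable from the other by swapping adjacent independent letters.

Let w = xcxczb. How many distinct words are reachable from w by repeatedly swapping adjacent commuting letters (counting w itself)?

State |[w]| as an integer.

#0=x has no predecessor
#1=c depends on [0:x]
#2=x depends on [1:c]
#3=c depends on [2:x]
#4=z has no predecessor
#5=b depends on [3:c]
sources: [0:x, 4:z]
N(rest) = Σ N(rest − s) over sources s of rest; N(one piece) = 1:
  size 1 → [4]=1  [5]=1
  size 2 → [3,5]=1  [4,5]=2
  size 3 → [2,3,5]=1  [3,4,5]=3
  size 4 → [1,2,3,5]=1  [2,3,4,5]=4
  first=0(x) contributes 5
  first=4(z) contributes 1
|[w]| = 6

6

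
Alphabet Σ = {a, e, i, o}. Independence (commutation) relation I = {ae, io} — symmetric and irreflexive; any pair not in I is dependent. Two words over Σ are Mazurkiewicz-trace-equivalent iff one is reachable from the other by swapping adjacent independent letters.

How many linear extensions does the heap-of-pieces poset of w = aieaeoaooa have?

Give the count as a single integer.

3

#0=a has no predecessor
#1=i depends on [0:a]
#2=e depends on [1:i]
#3=a depends on [1:i]
#4=e depends on [2:e]
#5=o depends on [3:a, 4:e]
#6=a depends on [5:o]
#7=o depends on [6:a]
#8=o depends on [7:o]
#9=a depends on [8:o]
sources: [0:a]
N(rest) = Σ N(rest − s) over sources s of rest; N(one piece) = 1:
  size 1 → [9]=1
  size 2 → [8,9]=1
  size 3 → [7,8,9]=1
  size 4 → [6,7,8,9]=1
  size 5 → [5,6,7,8,9]=1
  size 6 → [3,5,6,7,8,9]=1  [4,5,6,7,8,9]=1
  size 7 → [2,4,5,6,7,8,9]=1  [3,4,5,6,7,8,9]=2
  size 8 → [2,3,4,5,6,7,8,9]=3
  first=0(a) contributes 3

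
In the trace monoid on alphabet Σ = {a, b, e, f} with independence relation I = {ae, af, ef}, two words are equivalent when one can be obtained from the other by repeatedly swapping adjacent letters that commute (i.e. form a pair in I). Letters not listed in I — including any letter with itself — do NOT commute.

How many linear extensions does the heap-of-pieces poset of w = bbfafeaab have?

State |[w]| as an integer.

60

drop 0:b onto floor
drop 1:b onto {0:b}
drop 2:f onto {1:b}
drop 3:a onto {1:b}
drop 4:f onto {2:f}
drop 5:e onto {1:b}
drop 6:a onto {3:a}
drop 7:a onto {6:a}
drop 8:b onto {4:f, 5:e, 7:a}
ground layer = {0:b}
drop-orders for the pieces not yet dropped (sum over which currently-grounded one goes next):
  1 to go: {8} 1
  2 to go: {4,8} 1  {5,8} 1  {7,8} 1
  3 to go: {2,4,8} 1  {4,5,8} 2  {4,7,8} 2  {5,7,8} 2  {6,7,8} 1
  4 to go: {2,4,5,8} 3  {2,4,7,8} 3  {3,6,7,8} 1  {4,5,7,8} 6  {4,6,7,8} 3  {5,6,7,8} 3
  5 to go: {2,4,5,7,8} 12  {2,4,6,7,8} 6  {3,4,6,7,8} 4  {3,5,6,7,8} 4  {4,5,6,7,8} 12
  6 to go: {2,3,4,6,7,8} 10  {2,4,5,6,7,8} 30  {3,4,5,6,7,8} 20
  7 to go: {2,3,4,5,6,7,8} 60
  if 0:b drops first: 60 orders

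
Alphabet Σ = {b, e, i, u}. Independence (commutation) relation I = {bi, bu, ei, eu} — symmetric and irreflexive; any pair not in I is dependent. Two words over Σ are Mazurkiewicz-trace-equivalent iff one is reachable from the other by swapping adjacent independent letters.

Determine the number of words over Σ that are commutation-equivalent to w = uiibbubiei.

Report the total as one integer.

piece 0:u — minimal
piece 1:i rests on {0:u}
piece 2:i rests on {1:i}
piece 3:b — minimal
piece 4:b rests on {3:b}
piece 5:u rests on {2:i}
piece 6:b rests on {4:b}
piece 7:i rests on {5:u}
piece 8:e rests on {6:b}
piece 9:i rests on {7:i}
minimal pieces: {0:u, 3:b}
ways to finish when only these pieces remain (= sum over removing one remaining piece with nothing left below it):
  1 left: {8}→1  {9}→1
  2 left: {6,8}→1  {7,9}→1  {8,9}→2
  3 left: {4,6,8}→1  {5,7,9}→1  {6,8,9}→3  {7,8,9}→3
  4 left: {2,5,7,9}→1  {3,4,6,8}→1  {4,6,8,9}→4  {5,7,8,9}→4  {6,7,8,9}→6
  5 left: {1,2,5,7,9}→1  {2,5,7,8,9}→5  {3,4,6,8,9}→5  {4,6,7,8,9}→10  {5,6,7,8,9}→10
  6 left: {0,1,2,5,7,9}→1  {1,2,5,7,8,9}→6  {2,5,6,7,8,9}→15  {3,4,6,7,8,9}→15  {4,5,6,7,8,9}→20
  7 left: {0,1,2,5,7,8,9}→7  {1,2,5,6,7,8,9}→21  {2,4,5,6,7,8,9}→35  {3,4,5,6,7,8,9}→35
  8 left: {0,1,2,5,6,7,8,9}→28  {1,2,4,5,6,7,8,9}→56  {2,3,4,5,6,7,8,9}→70
  placing 0:u first → 126 extensions
  placing 3:b first → 84 extensions
total linear extensions = 210

210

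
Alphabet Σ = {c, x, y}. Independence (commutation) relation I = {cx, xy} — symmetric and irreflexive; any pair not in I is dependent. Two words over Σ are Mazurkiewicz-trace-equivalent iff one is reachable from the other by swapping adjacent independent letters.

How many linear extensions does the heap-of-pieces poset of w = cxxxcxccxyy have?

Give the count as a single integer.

0(c) covers ∅
1(x) covers ∅
2(x) covers 1:x
3(x) covers 2:x
4(c) covers 0:c
5(x) covers 3:x
6(c) covers 4:c
7(c) covers 6:c
8(x) covers 5:x
9(y) covers 7:c
10(y) covers 9:y
floor of heap: 0:c, 1:x
completions by unplaced set U, small U first (add the entries for U minus each lowest piece of U):
  |U|=1: {8}:1  {10}:1
  |U|=2: {5,8}:1  {8,10}:2  {9,10}:1
  |U|=3: {3,5,8}:1  {5,8,10}:3  {7,9,10}:1  {8,9,10}:3
  |U|=4: {2,3,5,8}:1  {3,5,8,10}:4  {5,8,9,10}:6  {6,7,9,10}:1  {7,8,9,10}:4
  |U|=5: {1,2,3,5,8}:1  {2,3,5,8,10}:5  {3,5,8,9,10}:10  {4,6,7,9,10}:1  {5,7,8,9,10}:10  {6,7,8,9,10}:5
  |U|=6: {0,4,6,7,9,10}:1  {1,2,3,5,8,10}:6  {2,3,5,8,9,10}:15  {3,5,7,8,9,10}:20  {4,6,7,8,9,10}:6  {5,6,7,8,9,10}:15
  |U|=7: {0,4,6,7,8,9,10}:7  {1,2,3,5,8,9,10}:21  {2,3,5,7,8,9,10}:35  {3,5,6,7,8,9,10}:35  {4,5,6,7,8,9,10}:21
  |U|=8: {0,4,5,6,7,8,9,10}:28  {1,2,3,5,7,8,9,10}:56  {2,3,5,6,7,8,9,10}:70  {3,4,5,6,7,8,9,10}:56
  |U|=9: {0,3,4,5,6,7,8,9,10}:84  {1,2,3,5,6,7,8,9,10}:126  {2,3,4,5,6,7,8,9,10}:126
  start at 0(c): 252
  start at 1(x): 210
sum over floor = 462

462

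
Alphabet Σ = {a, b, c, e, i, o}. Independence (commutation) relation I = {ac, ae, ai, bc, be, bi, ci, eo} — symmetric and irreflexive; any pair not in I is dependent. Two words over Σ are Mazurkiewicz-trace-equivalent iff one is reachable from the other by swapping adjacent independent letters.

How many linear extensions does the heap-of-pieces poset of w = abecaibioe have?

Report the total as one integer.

piece 0:a — minimal
piece 1:b rests on {0:a}
piece 2:e — minimal
piece 3:c rests on {2:e}
piece 4:a rests on {1:b}
piece 5:i rests on {2:e}
piece 6:b rests on {4:a}
piece 7:i rests on {5:i}
piece 8:o rests on {3:c, 6:b, 7:i}
piece 9:e rests on {3:c, 7:i}
minimal pieces: {0:a, 2:e}
ways to finish when only these pieces remain (= sum over removing one remaining piece with nothing left below it):
  1 left: {8}→1  {9}→1
  2 left: {6,8}→1  {8,9}→2
  3 left: {3,8,9}→2  {4,6,8}→1  {6,8,9}→3  {7,8,9}→2
  4 left: {1,4,6,8}→1  {3,6,8,9}→5  {3,7,8,9}→4  {4,6,8,9}→4  {5,7,8,9}→2  {6,7,8,9}→5
  5 left: {0,1,4,6,8}→1  {1,4,6,8,9}→5  {3,4,6,8,9}→9  {3,5,7,8,9}→6  {3,6,7,8,9}→14  {4,6,7,8,9}→9  {5,6,7,8,9}→7
  6 left: {0,1,4,6,8,9}→6  {1,3,4,6,8,9}→14  {1,4,6,7,8,9}→14  {2,3,5,7,8,9}→6  {3,4,6,7,8,9}→32  {3,5,6,7,8,9}→27  {4,5,6,7,8,9}→16
  7 left: {0,1,3,4,6,8,9}→20  {0,1,4,6,7,8,9}→20  {1,3,4,6,7,8,9}→60  {1,4,5,6,7,8,9}→30  {2,3,5,6,7,8,9}→33  {3,4,5,6,7,8,9}→75
  8 left: {0,1,3,4,6,7,8,9}→100  {0,1,4,5,6,7,8,9}→50  {1,3,4,5,6,7,8,9}→165  {2,3,4,5,6,7,8,9}→108
  placing 0:a first → 273 extensions
  placing 2:e first → 315 extensions
total linear extensions = 588

588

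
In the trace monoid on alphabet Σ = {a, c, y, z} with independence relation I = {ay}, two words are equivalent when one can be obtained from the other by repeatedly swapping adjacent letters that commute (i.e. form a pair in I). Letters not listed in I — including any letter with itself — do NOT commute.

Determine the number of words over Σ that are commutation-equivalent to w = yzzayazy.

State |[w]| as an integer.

#0=y has no predecessor
#1=z depends on [0:y]
#2=z depends on [1:z]
#3=a depends on [2:z]
#4=y depends on [2:z]
#5=a depends on [3:a]
#6=z depends on [4:y, 5:a]
#7=y depends on [6:z]
sources: [0:y]
N(rest) = Σ N(rest − s) over sources s of rest; N(one piece) = 1:
  size 1 → [7]=1
  size 2 → [6,7]=1
  size 3 → [4,6,7]=1  [5,6,7]=1
  size 4 → [3,5,6,7]=1  [4,5,6,7]=2
  size 5 → [3,4,5,6,7]=3
  size 6 → [2,3,4,5,6,7]=3
  first=0(y) contributes 3

3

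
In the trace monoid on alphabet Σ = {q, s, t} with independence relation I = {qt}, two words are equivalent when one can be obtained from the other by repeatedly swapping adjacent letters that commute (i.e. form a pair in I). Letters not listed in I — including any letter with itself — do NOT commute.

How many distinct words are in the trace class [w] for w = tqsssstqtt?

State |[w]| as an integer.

0(t) covers ∅
1(q) covers ∅
2(s) covers 0:t, 1:q
3(s) covers 2:s
4(s) covers 3:s
5(s) covers 4:s
6(t) covers 5:s
7(q) covers 5:s
8(t) covers 6:t
9(t) covers 8:t
floor of heap: 0:t, 1:q
completions by unplaced set U, small U first (add the entries for U minus each lowest piece of U):
  |U|=1: {7}:1  {9}:1
  |U|=2: {7,9}:2  {8,9}:1
  |U|=3: {6,8,9}:1  {7,8,9}:3
  |U|=4: {6,7,8,9}:4
  |U|=5: {5,6,7,8,9}:4
  |U|=6: {4,5,6,7,8,9}:4
  |U|=7: {3,4,5,6,7,8,9}:4
  |U|=8: {2,3,4,5,6,7,8,9}:4
  start at 0(t): 4
  start at 1(q): 4
sum over floor = 8

8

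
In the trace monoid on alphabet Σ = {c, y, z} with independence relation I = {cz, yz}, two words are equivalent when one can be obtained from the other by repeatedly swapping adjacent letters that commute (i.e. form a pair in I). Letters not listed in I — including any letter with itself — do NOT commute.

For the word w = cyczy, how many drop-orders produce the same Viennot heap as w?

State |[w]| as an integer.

5

0(c) covers ∅
1(y) covers 0:c
2(c) covers 1:y
3(z) covers ∅
4(y) covers 2:c
floor of heap: 0:c, 3:z
completions by unplaced set U, small U first (add the entries for U minus each lowest piece of U):
  |U|=1: {3}:1  {4}:1
  |U|=2: {2,4}:1  {3,4}:2
  |U|=3: {1,2,4}:1  {2,3,4}:3
  start at 0(c): 4
  start at 3(z): 1
sum over floor = 5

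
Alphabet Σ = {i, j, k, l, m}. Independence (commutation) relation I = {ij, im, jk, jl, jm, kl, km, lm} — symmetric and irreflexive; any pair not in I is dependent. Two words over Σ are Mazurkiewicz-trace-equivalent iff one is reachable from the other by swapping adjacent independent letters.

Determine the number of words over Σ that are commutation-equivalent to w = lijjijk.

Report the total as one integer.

35

piece 0:l — minimal
piece 1:i rests on {0:l}
piece 2:j — minimal
piece 3:j rests on {2:j}
piece 4:i rests on {1:i}
piece 5:j rests on {3:j}
piece 6:k rests on {4:i}
minimal pieces: {0:l, 2:j}
ways to finish when only these pieces remain (= sum over removing one remaining piece with nothing left below it):
  1 left: {5}→1  {6}→1
  2 left: {3,5}→1  {4,6}→1  {5,6}→2
  3 left: {1,4,6}→1  {2,3,5}→1  {3,5,6}→3  {4,5,6}→3
  4 left: {0,1,4,6}→1  {1,4,5,6}→4  {2,3,5,6}→4  {3,4,5,6}→6
  5 left: {0,1,4,5,6}→5  {1,3,4,5,6}→10  {2,3,4,5,6}→10
  placing 0:l first → 20 extensions
  placing 2:j first → 15 extensions
total linear extensions = 35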